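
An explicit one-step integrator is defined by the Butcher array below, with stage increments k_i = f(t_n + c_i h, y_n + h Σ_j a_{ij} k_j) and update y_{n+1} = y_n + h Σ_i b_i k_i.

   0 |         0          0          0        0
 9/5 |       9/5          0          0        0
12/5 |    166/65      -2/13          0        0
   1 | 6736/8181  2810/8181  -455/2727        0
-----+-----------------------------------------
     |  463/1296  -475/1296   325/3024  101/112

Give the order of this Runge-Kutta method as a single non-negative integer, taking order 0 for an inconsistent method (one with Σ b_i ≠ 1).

4

b = (463/1296, -475/1296, 325/3024, 101/112)
c = (0, 9/5, 12/5, 1)
Ac = (0, 0, -18/65, 22/101)
Σ b_i: 463/1296·1 + (-475/1296)·1 + 325/3024·1 + 101/112·1 = 1 ✓
b·c: (-475/1296)·9/5 + 325/3024·12/5 + 101/112·1 = 1/2 ✓
b·c²: (-475/1296)·81/25 + 325/3024·144/25 + 101/112·1 = 1/3 ✓
b·Ac: 325/3024·(-18/65) + 101/112·22/101 = 1/6 ✓
b·c³: (-475/1296)·729/125 + 325/3024·1728/125 + 101/112·1 = 1/4 ✓
b·(c∘Ac): 325/3024·(-216/325) + 101/112·22/101 = 1/8 ✓
b·Ac²: 325/3024·(-162/325) + 101/112·46/303 = 1/12 ✓
b·A²c: 101/112·14/303 = 1/24 ✓; 4 stages ⇒ order 4.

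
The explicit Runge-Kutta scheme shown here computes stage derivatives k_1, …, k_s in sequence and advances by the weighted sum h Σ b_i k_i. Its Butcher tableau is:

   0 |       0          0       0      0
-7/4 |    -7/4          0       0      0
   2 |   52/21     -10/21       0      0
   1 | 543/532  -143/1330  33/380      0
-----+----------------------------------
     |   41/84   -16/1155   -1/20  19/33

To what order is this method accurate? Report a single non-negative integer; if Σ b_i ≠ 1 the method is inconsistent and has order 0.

b = (41/84, -16/1155, -1/20, 19/33)
c = (0, -7/4, 2, 1)
Ac = (0, 0, 5/6, 55/152)
Σ b_i: 41/84·1 + (-16/1155)·1 + (-1/20)·1 + 19/33·1 = 1 ✓
b·c: (-16/1155)·(-7/4) + (-1/20)·2 + 19/33·1 = 1/2 ✓
b·c²: (-16/1155)·49/16 + (-1/20)·4 + 19/33·1 = 1/3 ✓
b·Ac: (-1/20)·5/6 + 19/33·55/152 = 1/6 ✓
b·c³: (-16/1155)·(-343/64) + (-1/20)·8 + 19/33·1 = 1/4 ✓
b·(c∘Ac): (-1/20)·5/3 + 19/33·55/152 = 1/8 ✓
b·Ac²: (-1/20)·(-35/24) + 19/33·11/608 = 1/12 ✓
b·A²c: 19/33·11/152 = 1/24 ✓; 4 stages ⇒ order 4.

4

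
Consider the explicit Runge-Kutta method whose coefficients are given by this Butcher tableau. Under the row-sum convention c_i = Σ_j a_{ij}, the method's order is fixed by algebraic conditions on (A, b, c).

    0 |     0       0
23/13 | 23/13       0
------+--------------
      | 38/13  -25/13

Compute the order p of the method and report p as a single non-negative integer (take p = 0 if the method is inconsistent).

1

b = (38/13, -25/13)
c = (0, 23/13)
Σ b_i: 38/13·1 + (-25/13)·1 = 1 ✓
b·c: (-25/13)·23/13 = -575/169 ≠ 1/2 ⇒ order 1.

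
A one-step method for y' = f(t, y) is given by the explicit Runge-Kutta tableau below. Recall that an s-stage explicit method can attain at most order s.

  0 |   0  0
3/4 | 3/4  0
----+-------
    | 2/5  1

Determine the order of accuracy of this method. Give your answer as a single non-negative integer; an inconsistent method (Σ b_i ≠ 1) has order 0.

b = (2/5, 1)
c = (0, 3/4)
Σ b_i: 2/5·1 + 1·1 = 7/5 ≠ 1 ⇒ order 0.

0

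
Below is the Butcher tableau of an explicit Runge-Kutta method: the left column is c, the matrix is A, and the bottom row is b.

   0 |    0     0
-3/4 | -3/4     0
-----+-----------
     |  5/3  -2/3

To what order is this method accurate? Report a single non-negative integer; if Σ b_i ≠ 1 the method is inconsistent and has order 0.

2

b = (5/3, -2/3)
c = (0, -3/4)
Σ b_i: 5/3·1 + (-2/3)·1 = 1 ✓
b·c: (-2/3)·(-3/4) = 1/2 ✓; 2 stages ⇒ order 2.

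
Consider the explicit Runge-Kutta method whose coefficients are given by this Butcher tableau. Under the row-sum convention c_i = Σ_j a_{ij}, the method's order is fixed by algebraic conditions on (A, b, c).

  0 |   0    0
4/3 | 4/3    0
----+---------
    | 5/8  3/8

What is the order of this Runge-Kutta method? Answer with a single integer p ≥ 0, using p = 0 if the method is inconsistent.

2

b = (5/8, 3/8)
c = (0, 4/3)
Σ b_i: 5/8·1 + 3/8·1 = 1 ✓
b·c: 3/8·4/3 = 1/2 ✓; 2 stages ⇒ order 2.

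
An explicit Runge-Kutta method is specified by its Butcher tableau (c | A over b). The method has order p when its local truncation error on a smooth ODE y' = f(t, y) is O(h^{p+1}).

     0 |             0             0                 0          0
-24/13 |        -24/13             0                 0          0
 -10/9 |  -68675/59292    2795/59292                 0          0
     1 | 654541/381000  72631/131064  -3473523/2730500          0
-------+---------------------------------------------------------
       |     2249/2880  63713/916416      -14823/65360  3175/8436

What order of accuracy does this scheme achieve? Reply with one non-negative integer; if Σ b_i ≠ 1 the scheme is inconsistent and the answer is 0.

b = (2249/2880, 63713/916416, -14823/65360, 3175/8436)
c = (0, -24/13, -10/9, 1)
Ac = (0, 0, -430/4941, 2479/6350)
Σ b_i: 2249/2880·1 + 63713/916416·1 + (-14823/65360)·1 + 3175/8436·1 = 1 ✓
b·c: 63713/916416·(-24/13) + (-14823/65360)·(-10/9) + 3175/8436·1 = 1/2 ✓
b·c²: 63713/916416·576/169 + (-14823/65360)·100/81 + 3175/8436·1 = 1/3 ✓
b·Ac: (-14823/65360)·(-430/4941) + 3175/8436·2479/6350 = 1/6 ✓
b·c³: 63713/916416·(-13824/2197) + (-14823/65360)·(-1000/729) + 3175/8436·1 = 1/4 ✓
b·(c∘Ac): (-14823/65360)·4300/44469 + 3175/8436·2479/6350 = 1/8 ✓
b·Ac²: (-14823/65360)·3440/21411 + 3175/8436·2627/8255 = 1/12 ✓
b·A²c: 3175/8436·703/6350 = 1/24 ✓; 4 stages ⇒ order 4.

4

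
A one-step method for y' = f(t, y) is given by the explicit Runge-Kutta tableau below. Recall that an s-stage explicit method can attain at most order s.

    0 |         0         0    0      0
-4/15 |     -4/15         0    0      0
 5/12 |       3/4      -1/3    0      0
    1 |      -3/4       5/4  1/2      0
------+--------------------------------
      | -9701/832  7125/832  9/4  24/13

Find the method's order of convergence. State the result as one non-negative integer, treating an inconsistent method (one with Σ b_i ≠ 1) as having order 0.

2

b = (-9701/832, 7125/832, 9/4, 24/13)
c = (0, -4/15, 5/12, 1)
Ac = (0, 0, 4/45, -1/8)
Σ b_i: (-9701/832)·1 + 7125/832·1 + 9/4·1 + 24/13·1 = 1 ✓
b·c: 7125/832·(-4/15) + 9/4·5/12 + 24/13·1 = 1/2 ✓
b·c²: 7125/832·16/225 + 9/4·25/144 + 24/13·1 = 7103/2496 ≠ 1/3 ⇒ order 2.
b·Ac: 9/4·4/45 + 24/13·(-1/8) = -2/65 ≠ 1/6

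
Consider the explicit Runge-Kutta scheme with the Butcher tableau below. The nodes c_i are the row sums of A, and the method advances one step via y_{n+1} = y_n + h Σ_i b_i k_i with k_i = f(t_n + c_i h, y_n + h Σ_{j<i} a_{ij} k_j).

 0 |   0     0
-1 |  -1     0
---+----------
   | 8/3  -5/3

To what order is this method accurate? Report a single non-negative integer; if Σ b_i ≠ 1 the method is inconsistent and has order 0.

1

b = (8/3, -5/3)
c = (0, -1)
Σ b_i: 8/3·1 + (-5/3)·1 = 1 ✓
b·c: (-5/3)·(-1) = 5/3 ≠ 1/2 ⇒ order 1.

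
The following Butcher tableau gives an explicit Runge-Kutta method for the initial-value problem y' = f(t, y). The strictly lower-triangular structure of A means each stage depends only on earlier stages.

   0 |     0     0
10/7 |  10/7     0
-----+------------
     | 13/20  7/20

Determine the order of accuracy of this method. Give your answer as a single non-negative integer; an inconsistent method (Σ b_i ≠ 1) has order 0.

2

b = (13/20, 7/20)
c = (0, 10/7)
Σ b_i: 13/20·1 + 7/20·1 = 1 ✓
b·c: 7/20·10/7 = 1/2 ✓; 2 stages ⇒ order 2.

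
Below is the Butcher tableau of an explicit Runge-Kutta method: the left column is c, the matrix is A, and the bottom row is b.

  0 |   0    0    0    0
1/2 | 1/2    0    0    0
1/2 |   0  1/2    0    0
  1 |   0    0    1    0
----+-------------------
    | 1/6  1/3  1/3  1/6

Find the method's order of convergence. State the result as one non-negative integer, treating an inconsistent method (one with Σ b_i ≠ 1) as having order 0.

4

b = (1/6, 1/3, 1/3, 1/6)
c = (0, 1/2, 1/2, 1)
Ac = (0, 0, 1/4, 1/2)
Σ b_i: 1/6·1 + 1/3·1 + 1/3·1 + 1/6·1 = 1 ✓
b·c: 1/3·1/2 + 1/3·1/2 + 1/6·1 = 1/2 ✓
b·c²: 1/3·1/4 + 1/3·1/4 + 1/6·1 = 1/3 ✓
b·Ac: 1/3·1/4 + 1/6·1/2 = 1/6 ✓
b·c³: 1/3·1/8 + 1/3·1/8 + 1/6·1 = 1/4 ✓
b·(c∘Ac): 1/3·1/8 + 1/6·1/2 = 1/8 ✓
b·Ac²: 1/3·1/8 + 1/6·1/4 = 1/12 ✓
b·A²c: 1/6·1/4 = 1/24 ✓; 4 stages ⇒ order 4.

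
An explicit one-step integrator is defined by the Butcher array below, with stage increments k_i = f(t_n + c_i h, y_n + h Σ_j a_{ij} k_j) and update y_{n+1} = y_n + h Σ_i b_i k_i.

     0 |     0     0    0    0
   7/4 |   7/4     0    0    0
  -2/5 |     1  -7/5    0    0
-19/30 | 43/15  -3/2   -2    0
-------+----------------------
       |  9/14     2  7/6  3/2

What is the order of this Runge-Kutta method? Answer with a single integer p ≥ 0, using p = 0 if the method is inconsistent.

0

b = (9/14, 2, 7/6, 3/2)
c = (0, 7/4, -2/5, -19/30)
Ac = (0, 0, -49/20, -73/40)
Σ b_i: 9/14·1 + 2·1 + 7/6·1 + 3/2·1 = 223/42 ≠ 1 ⇒ order 0.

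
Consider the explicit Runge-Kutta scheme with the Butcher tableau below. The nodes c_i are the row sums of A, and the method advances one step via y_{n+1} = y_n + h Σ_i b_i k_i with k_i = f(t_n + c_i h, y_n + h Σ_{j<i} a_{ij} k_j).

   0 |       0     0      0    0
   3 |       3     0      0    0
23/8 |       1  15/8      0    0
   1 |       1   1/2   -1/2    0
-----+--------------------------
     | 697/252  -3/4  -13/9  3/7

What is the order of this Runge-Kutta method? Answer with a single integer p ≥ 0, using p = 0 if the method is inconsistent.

1

b = (697/252, -3/4, -13/9, 3/7)
c = (0, 3, 23/8, 1)
Ac = (0, 0, 45/8, 1/16)
Σ b_i: 697/252·1 + (-3/4)·1 + (-13/9)·1 + 3/7·1 = 1 ✓
b·c: (-3/4)·3 + (-13/9)·23/8 + 3/7·1 = -3011/504 ≠ 1/2 ⇒ order 1.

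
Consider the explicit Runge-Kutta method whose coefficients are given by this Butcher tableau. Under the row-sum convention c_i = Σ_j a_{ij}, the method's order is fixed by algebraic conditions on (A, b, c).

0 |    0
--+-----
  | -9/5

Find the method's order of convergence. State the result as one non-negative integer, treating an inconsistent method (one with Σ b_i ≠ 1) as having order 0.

b = (-9/5)
c = (0)
Σ b_i: (-9/5)·1 = -9/5 ≠ 1 ⇒ order 0.

0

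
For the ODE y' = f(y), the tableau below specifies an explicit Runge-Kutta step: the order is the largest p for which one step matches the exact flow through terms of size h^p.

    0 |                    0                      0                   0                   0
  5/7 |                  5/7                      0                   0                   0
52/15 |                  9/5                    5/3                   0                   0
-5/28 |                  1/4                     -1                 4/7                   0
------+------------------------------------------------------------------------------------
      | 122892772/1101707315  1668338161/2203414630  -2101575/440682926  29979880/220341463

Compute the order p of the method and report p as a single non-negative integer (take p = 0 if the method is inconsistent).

3

b = (122892772/1101707315, 1668338161/2203414630, -2101575/440682926, 29979880/220341463)
c = (0, 5/7, 52/15, -5/28)
Ac = (0, 0, 25/21, 19/15)
Σ b_i: 122892772/1101707315·1 + 1668338161/2203414630·1 + (-2101575/440682926)·1 + 29979880/220341463·1 = 1 ✓
b·c: 1668338161/2203414630·5/7 + (-2101575/440682926)·52/15 + 29979880/220341463·(-5/28) = 1/2 ✓
b·c²: 1668338161/2203414630·25/49 + (-2101575/440682926)·2704/225 + 29979880/220341463·25/784 = 1/3 ✓
b·Ac: (-2101575/440682926)·25/21 + 29979880/220341463·19/15 = 1/6 ✓
b·c³: 1668338161/2203414630·125/343 + (-2101575/440682926)·140608/3375 + 29979880/220341463·(-125/21952) = 297256285097/3886823407320 ≠ 1/4 ⇒ order 3.
b·(c∘Ac): (-2101575/440682926)·260/63 + 29979880/220341463·(-19/84) = -33353240/661024389 ≠ 1/8
b·Ac²: (-2101575/440682926)·125/147 + 29979880/220341463·70087/11025 = 119505640957/138815121690 ≠ 1/12
b·A²c: 29979880/220341463·100/147 = 428284000/4627170723 ≠ 1/24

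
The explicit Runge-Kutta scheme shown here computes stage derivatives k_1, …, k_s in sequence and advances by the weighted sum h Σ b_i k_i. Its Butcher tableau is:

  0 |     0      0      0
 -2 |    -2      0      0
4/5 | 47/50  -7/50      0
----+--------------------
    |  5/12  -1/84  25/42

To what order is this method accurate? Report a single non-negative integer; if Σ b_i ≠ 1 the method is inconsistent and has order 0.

3

b = (5/12, -1/84, 25/42)
c = (0, -2, 4/5)
Ac = (0, 0, 7/25)
Σ b_i: 5/12·1 + (-1/84)·1 + 25/42·1 = 1 ✓
b·c: (-1/84)·(-2) + 25/42·4/5 = 1/2 ✓
b·c²: (-1/84)·4 + 25/42·16/25 = 1/3 ✓
b·Ac: 25/42·7/25 = 1/6 ✓; 3 stages ⇒ order 3.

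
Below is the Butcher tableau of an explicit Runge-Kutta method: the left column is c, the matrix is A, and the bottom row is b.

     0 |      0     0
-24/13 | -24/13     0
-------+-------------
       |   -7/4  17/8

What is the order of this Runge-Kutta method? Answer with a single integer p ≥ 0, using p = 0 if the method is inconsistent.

b = (-7/4, 17/8)
c = (0, -24/13)
Σ b_i: (-7/4)·1 + 17/8·1 = 3/8 ≠ 1 ⇒ order 0.

0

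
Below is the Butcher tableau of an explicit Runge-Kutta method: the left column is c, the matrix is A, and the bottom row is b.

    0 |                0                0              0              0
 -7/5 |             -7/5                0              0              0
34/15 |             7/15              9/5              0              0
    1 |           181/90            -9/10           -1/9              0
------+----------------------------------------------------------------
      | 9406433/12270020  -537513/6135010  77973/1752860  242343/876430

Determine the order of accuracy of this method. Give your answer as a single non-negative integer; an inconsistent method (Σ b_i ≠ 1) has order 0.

3

b = (9406433/12270020, -537513/6135010, 77973/1752860, 242343/876430)
c = (0, -7/5, 34/15, 1)
Ac = (0, 0, -63/25, 1361/1350)
Σ b_i: 9406433/12270020·1 + (-537513/6135010)·1 + 77973/1752860·1 + 242343/876430·1 = 1 ✓
b·c: (-537513/6135010)·(-7/5) + 77973/1752860·34/15 + 242343/876430·1 = 1/2 ✓
b·c²: (-537513/6135010)·49/25 + 77973/1752860·1156/225 + 242343/876430·1 = 1/3 ✓
b·Ac: 77973/1752860·(-63/25) + 242343/876430·1361/1350 = 1/6 ✓
b·c³: (-537513/6135010)·(-343/125) + 77973/1752860·39304/3375 + 242343/876430·1 = 102045424/98598375 ≠ 1/4 ⇒ order 3.
b·(c∘Ac): 77973/1752860·(-714/125) + 242343/876430·1361/1350 = 16220069/657322500 ≠ 1/8
b·Ac²: 77973/1752860·441/125 + 242343/876430·(-47281/20250) = -19273213/39439350 ≠ 1/12
b·A²c: 242343/876430·7/25 = 1696401/21910750 ≠ 1/24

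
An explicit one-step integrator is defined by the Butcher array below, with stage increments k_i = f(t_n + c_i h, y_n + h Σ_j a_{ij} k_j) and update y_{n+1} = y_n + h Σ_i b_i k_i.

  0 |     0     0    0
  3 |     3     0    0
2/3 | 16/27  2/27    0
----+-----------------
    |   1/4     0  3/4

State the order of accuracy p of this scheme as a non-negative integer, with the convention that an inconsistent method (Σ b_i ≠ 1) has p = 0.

b = (1/4, 0, 3/4)
c = (0, 3, 2/3)
Ac = (0, 0, 2/9)
Σ b_i: 1/4·1 + 3/4·1 = 1 ✓
b·c: 3/4·2/3 = 1/2 ✓
b·c²: 3/4·4/9 = 1/3 ✓
b·Ac: 3/4·2/9 = 1/6 ✓; 3 stages ⇒ order 3.

3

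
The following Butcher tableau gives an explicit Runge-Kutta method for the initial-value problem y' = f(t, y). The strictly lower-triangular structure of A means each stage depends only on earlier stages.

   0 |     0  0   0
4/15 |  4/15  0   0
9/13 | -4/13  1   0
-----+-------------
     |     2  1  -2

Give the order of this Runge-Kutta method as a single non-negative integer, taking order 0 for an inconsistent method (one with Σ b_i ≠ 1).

1

b = (2, 1, -2)
c = (0, 4/15, 9/13)
Ac = (0, 0, 4/15)
Σ b_i: 2·1 + 1·1 + (-2)·1 = 1 ✓
b·c: 1·4/15 + (-2)·9/13 = -218/195 ≠ 1/2 ⇒ order 1.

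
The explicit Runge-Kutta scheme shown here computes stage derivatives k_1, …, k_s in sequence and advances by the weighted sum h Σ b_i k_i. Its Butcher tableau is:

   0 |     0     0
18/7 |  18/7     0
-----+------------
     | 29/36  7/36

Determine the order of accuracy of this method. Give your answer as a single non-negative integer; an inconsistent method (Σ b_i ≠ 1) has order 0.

2

b = (29/36, 7/36)
c = (0, 18/7)
Σ b_i: 29/36·1 + 7/36·1 = 1 ✓
b·c: 7/36·18/7 = 1/2 ✓; 2 stages ⇒ order 2.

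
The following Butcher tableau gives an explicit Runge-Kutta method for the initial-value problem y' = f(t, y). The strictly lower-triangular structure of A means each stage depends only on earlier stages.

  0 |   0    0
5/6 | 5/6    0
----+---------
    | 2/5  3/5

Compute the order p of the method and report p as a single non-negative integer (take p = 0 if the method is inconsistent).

2

b = (2/5, 3/5)
c = (0, 5/6)
Σ b_i: 2/5·1 + 3/5·1 = 1 ✓
b·c: 3/5·5/6 = 1/2 ✓; 2 stages ⇒ order 2.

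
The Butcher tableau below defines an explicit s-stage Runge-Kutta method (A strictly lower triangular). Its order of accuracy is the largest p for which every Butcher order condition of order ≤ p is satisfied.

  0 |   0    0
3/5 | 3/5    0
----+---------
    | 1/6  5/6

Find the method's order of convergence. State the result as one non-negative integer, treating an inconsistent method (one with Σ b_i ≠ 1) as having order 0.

2

b = (1/6, 5/6)
c = (0, 3/5)
Σ b_i: 1/6·1 + 5/6·1 = 1 ✓
b·c: 5/6·3/5 = 1/2 ✓; 2 stages ⇒ order 2.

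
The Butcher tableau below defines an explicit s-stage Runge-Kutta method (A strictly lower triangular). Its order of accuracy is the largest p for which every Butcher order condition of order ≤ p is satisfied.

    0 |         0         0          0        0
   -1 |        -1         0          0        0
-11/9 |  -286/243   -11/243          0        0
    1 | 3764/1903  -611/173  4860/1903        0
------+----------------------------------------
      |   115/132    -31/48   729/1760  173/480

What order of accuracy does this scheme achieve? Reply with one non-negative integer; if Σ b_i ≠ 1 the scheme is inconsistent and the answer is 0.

4

b = (115/132, -31/48, 729/1760, 173/480)
c = (0, -1, -11/9, 1)
Ac = (0, 0, 11/243, 71/173)
Σ b_i: 115/132·1 + (-31/48)·1 + 729/1760·1 + 173/480·1 = 1 ✓
b·c: (-31/48)·(-1) + 729/1760·(-11/9) + 173/480·1 = 1/2 ✓
b·c²: (-31/48)·1 + 729/1760·121/81 + 173/480·1 = 1/3 ✓
b·Ac: 729/1760·11/243 + 173/480·71/173 = 1/6 ✓
b·c³: (-31/48)·(-1) + 729/1760·(-1331/729) + 173/480·1 = 1/4 ✓
b·(c∘Ac): 729/1760·(-121/2187) + 173/480·71/173 = 1/8 ✓
b·Ac²: 729/1760·(-11/243) + 173/480·49/173 = 1/12 ✓
b·A²c: 173/480·20/173 = 1/24 ✓; 4 stages ⇒ order 4.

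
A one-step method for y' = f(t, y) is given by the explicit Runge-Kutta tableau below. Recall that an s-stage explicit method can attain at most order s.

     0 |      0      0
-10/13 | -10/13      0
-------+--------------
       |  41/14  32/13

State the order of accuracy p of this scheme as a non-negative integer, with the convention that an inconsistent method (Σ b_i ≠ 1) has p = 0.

0

b = (41/14, 32/13)
c = (0, -10/13)
Σ b_i: 41/14·1 + 32/13·1 = 981/182 ≠ 1 ⇒ order 0.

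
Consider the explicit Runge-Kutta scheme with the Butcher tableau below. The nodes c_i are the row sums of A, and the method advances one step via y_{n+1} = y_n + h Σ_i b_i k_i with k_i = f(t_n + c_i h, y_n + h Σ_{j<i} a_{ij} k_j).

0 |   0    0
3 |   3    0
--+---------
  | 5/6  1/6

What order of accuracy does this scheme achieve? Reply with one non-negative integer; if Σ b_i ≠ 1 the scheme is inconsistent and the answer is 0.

b = (5/6, 1/6)
c = (0, 3)
Σ b_i: 5/6·1 + 1/6·1 = 1 ✓
b·c: 1/6·3 = 1/2 ✓; 2 stages ⇒ order 2.

2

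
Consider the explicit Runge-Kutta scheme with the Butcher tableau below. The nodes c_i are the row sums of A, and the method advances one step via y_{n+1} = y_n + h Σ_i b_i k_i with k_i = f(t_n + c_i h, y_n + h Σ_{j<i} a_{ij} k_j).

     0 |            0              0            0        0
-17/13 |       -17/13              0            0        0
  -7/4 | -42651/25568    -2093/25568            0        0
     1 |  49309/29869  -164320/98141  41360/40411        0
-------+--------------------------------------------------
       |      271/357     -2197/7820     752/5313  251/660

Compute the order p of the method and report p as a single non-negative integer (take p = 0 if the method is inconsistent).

4

b = (271/357, -2197/7820, 752/5313, 251/660)
c = (0, -17/13, -7/4, 1)
Ac = (0, 0, 161/1504, 100/251)
Σ b_i: 271/357·1 + (-2197/7820)·1 + 752/5313·1 + 251/660·1 = 1 ✓
b·c: (-2197/7820)·(-17/13) + 752/5313·(-7/4) + 251/660·1 = 1/2 ✓
b·c²: (-2197/7820)·289/169 + 752/5313·49/16 + 251/660·1 = 1/3 ✓
b·Ac: 752/5313·161/1504 + 251/660·100/251 = 1/6 ✓
b·c³: (-2197/7820)·(-4913/2197) + 752/5313·(-343/64) + 251/660·1 = 1/4 ✓
b·(c∘Ac): 752/5313·(-1127/6016) + 251/660·100/251 = 1/8 ✓
b·Ac²: 752/5313·(-2737/19552) + 251/660·885/3263 = 1/12 ✓
b·A²c: 251/660·55/502 = 1/24 ✓; 4 stages ⇒ order 4.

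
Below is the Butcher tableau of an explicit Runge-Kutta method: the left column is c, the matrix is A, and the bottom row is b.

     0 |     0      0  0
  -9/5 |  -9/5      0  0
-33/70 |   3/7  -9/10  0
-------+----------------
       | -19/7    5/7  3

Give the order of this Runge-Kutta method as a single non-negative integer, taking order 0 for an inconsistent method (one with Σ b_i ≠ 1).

1

b = (-19/7, 5/7, 3)
c = (0, -9/5, -33/70)
Ac = (0, 0, 81/50)
Σ b_i: (-19/7)·1 + 5/7·1 + 3·1 = 1 ✓
b·c: 5/7·(-9/5) + 3·(-33/70) = -27/10 ≠ 1/2 ⇒ order 1.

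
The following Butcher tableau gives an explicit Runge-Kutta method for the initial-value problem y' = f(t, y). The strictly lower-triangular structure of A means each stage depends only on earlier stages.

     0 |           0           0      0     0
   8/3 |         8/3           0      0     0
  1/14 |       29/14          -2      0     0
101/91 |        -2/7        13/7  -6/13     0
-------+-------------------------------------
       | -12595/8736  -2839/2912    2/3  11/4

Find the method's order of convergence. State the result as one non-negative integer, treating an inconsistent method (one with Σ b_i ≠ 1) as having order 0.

b = (-12595/8736, -2839/2912, 2/3, 11/4)
c = (0, 8/3, 1/14, 101/91)
Ac = (0, 0, -16/3, 1343/273)
Σ b_i: (-12595/8736)·1 + (-2839/2912)·1 + 2/3·1 + 11/4·1 = 1 ✓
b·c: (-2839/2912)·8/3 + 2/3·1/14 + 11/4·101/91 = 1/2 ✓
b·c²: (-2839/2912)·64/9 + 2/3·1/196 + 11/4·10201/8281 = -1055879/298116 ≠ 1/3 ⇒ order 2.
b·Ac: 2/3·(-16/3) + 11/4·1343/273 = 32671/3276 ≠ 1/6

2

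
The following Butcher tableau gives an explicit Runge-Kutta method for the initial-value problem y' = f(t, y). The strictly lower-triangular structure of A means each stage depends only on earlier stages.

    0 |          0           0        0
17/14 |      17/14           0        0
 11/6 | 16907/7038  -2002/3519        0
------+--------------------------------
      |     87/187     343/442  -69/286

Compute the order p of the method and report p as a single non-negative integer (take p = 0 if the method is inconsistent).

b = (87/187, 343/442, -69/286)
c = (0, 17/14, 11/6)
Ac = (0, 0, -143/207)
Σ b_i: 87/187·1 + 343/442·1 + (-69/286)·1 = 1 ✓
b·c: 343/442·17/14 + (-69/286)·11/6 = 1/2 ✓
b·c²: 343/442·289/196 + (-69/286)·121/36 = 1/3 ✓
b·Ac: (-69/286)·(-143/207) = 1/6 ✓; 3 stages ⇒ order 3.

3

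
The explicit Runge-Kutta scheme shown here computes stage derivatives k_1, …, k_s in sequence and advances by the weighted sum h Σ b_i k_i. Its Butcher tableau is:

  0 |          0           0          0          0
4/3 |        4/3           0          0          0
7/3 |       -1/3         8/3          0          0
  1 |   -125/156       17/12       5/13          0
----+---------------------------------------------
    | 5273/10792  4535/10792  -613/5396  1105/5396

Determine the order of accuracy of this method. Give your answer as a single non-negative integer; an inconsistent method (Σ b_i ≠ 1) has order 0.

b = (5273/10792, 4535/10792, -613/5396, 1105/5396)
c = (0, 4/3, 7/3, 1)
Ac = (0, 0, 32/9, 326/117)
Σ b_i: 5273/10792·1 + 4535/10792·1 + (-613/5396)·1 + 1105/5396·1 = 1 ✓
b·c: 4535/10792·4/3 + (-613/5396)·7/3 + 1105/5396·1 = 1/2 ✓
b·c²: 4535/10792·16/9 + (-613/5396)·49/9 + 1105/5396·1 = 1/3 ✓
b·Ac: (-613/5396)·32/9 + 1105/5396·326/117 = 1/6 ✓
b·c³: 4535/10792·64/27 + (-613/5396)·343/27 + 1105/5396·1 = -2942/12141 ≠ 1/4 ⇒ order 3.
b·(c∘Ac): (-613/5396)·224/27 + 1105/5396·326/117 = -27091/72846 ≠ 1/8
b·Ac²: (-613/5396)·128/27 + 1105/5396·1619/351 = 19717/48564 ≠ 1/12
b·A²c: 1105/5396·160/117 = 3400/12141 ≠ 1/24

3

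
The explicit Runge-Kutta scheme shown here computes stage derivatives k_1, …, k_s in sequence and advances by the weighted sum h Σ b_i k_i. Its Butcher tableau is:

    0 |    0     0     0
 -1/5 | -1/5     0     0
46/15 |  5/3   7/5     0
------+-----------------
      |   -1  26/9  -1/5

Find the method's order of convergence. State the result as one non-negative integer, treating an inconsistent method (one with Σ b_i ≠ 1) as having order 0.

b = (-1, 26/9, -1/5)
c = (0, -1/5, 46/15)
Ac = (0, 0, -7/25)
Σ b_i: (-1)·1 + 26/9·1 + (-1/5)·1 = 76/45 ≠ 1 ⇒ order 0.

0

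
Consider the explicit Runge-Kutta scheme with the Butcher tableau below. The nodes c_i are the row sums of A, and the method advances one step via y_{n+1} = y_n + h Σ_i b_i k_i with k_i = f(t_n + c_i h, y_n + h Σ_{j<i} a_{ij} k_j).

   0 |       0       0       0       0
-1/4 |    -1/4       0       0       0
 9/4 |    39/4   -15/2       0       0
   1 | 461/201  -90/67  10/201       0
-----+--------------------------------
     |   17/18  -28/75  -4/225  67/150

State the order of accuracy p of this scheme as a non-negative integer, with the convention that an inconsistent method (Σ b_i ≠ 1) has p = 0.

b = (17/18, -28/75, -4/225, 67/150)
c = (0, -1/4, 9/4, 1)
Ac = (0, 0, 15/8, 30/67)
Σ b_i: 17/18·1 + (-28/75)·1 + (-4/225)·1 + 67/150·1 = 1 ✓
b·c: (-28/75)·(-1/4) + (-4/225)·9/4 + 67/150·1 = 1/2 ✓
b·c²: (-28/75)·1/16 + (-4/225)·81/16 + 67/150·1 = 1/3 ✓
b·Ac: (-4/225)·15/8 + 67/150·30/67 = 1/6 ✓
b·c³: (-28/75)·(-1/64) + (-4/225)·729/64 + 67/150·1 = 1/4 ✓
b·(c∘Ac): (-4/225)·135/32 + 67/150·30/67 = 1/8 ✓
b·Ac²: (-4/225)·(-15/32) + 67/150·45/268 = 1/12 ✓
b·A²c: 67/150·25/268 = 1/24 ✓; 4 stages ⇒ order 4.

4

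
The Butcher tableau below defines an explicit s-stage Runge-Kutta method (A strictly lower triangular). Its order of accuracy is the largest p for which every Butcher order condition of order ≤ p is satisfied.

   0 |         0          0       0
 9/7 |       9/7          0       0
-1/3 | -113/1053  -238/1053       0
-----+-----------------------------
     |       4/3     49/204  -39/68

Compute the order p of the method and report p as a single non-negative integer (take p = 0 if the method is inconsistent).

b = (4/3, 49/204, -39/68)
c = (0, 9/7, -1/3)
Ac = (0, 0, -34/117)
Σ b_i: 4/3·1 + 49/204·1 + (-39/68)·1 = 1 ✓
b·c: 49/204·9/7 + (-39/68)·(-1/3) = 1/2 ✓
b·c²: 49/204·81/49 + (-39/68)·1/9 = 1/3 ✓
b·Ac: (-39/68)·(-34/117) = 1/6 ✓; 3 stages ⇒ order 3.

3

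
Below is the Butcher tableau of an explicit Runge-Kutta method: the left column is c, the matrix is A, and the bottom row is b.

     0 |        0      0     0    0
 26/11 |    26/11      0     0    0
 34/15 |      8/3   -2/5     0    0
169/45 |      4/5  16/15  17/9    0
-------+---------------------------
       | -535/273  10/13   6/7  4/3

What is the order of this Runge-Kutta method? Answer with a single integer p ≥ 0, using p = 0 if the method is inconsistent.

b = (-535/273, 10/13, 6/7, 4/3)
c = (0, 26/11, 34/15, 169/45)
Ac = (0, 0, -52/55, 10102/1485)
Σ b_i: (-535/273)·1 + 10/13·1 + 6/7·1 + 4/3·1 = 1 ✓
b·c: 10/13·26/11 + 6/7·34/15 + 4/3·169/45 = 91148/10395 ≠ 1/2 ⇒ order 1.

1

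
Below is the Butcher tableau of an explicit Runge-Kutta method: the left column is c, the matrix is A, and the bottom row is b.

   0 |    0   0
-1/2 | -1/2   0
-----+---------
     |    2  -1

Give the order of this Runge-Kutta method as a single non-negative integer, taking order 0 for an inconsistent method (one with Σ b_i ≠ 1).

2

b = (2, -1)
c = (0, -1/2)
Σ b_i: 2·1 + (-1)·1 = 1 ✓
b·c: (-1)·(-1/2) = 1/2 ✓; 2 stages ⇒ order 2.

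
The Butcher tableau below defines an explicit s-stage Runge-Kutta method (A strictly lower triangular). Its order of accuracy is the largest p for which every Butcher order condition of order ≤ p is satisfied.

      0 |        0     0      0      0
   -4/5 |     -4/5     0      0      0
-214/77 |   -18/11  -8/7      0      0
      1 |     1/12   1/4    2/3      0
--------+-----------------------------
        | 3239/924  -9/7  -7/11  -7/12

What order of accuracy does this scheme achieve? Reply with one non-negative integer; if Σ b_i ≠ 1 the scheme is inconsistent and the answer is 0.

1

b = (3239/924, -9/7, -7/11, -7/12)
c = (0, -4/5, -214/77, 1)
Ac = (0, 0, 32/35, -2371/1155)
Σ b_i: 3239/924·1 + (-9/7)·1 + (-7/11)·1 + (-7/12)·1 = 1 ✓
b·c: (-9/7)·(-4/5) + (-7/11)·(-214/77) + (-7/12)·1 = 112507/50820 ≠ 1/2 ⇒ order 1.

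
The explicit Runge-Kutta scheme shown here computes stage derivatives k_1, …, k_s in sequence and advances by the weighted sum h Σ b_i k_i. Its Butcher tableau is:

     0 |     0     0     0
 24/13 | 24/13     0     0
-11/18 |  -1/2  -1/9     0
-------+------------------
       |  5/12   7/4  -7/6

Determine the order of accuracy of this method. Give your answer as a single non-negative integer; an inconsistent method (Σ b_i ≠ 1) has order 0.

b = (5/12, 7/4, -7/6)
c = (0, 24/13, -11/18)
Ac = (0, 0, -8/39)
Σ b_i: 5/12·1 + 7/4·1 + (-7/6)·1 = 1 ✓
b·c: 7/4·24/13 + (-7/6)·(-11/18) = 5537/1404 ≠ 1/2 ⇒ order 1.

1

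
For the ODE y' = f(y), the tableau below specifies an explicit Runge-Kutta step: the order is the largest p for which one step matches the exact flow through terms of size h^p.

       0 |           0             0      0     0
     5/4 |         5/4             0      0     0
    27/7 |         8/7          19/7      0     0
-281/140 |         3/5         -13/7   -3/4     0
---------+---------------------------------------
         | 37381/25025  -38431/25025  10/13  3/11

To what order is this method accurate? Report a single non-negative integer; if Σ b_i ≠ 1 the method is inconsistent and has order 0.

2

b = (37381/25025, -38431/25025, 10/13, 3/11)
c = (0, 5/4, 27/7, -281/140)
Ac = (0, 0, 95/28, -73/14)
Σ b_i: 37381/25025·1 + (-38431/25025)·1 + 10/13·1 + 3/11·1 = 1 ✓
b·c: (-38431/25025)·5/4 + 10/13·27/7 + 3/11·(-281/140) = 1/2 ✓
b·c²: (-38431/25025)·25/16 + 10/13·729/49 + 3/11·78961/19600 = 14215027/1401400 ≠ 1/3 ⇒ order 2.
b·Ac: 10/13·95/28 + 3/11·(-73/14) = 1189/1001 ≠ 1/6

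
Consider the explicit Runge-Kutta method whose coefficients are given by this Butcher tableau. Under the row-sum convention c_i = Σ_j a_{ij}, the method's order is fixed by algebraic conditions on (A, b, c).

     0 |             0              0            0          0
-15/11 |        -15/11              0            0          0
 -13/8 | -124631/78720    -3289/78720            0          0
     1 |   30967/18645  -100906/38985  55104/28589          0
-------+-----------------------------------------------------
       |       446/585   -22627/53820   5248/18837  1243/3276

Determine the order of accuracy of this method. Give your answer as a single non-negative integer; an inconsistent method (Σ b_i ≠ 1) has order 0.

b = (446/585, -22627/53820, 5248/18837, 1243/3276)
c = (0, -15/11, -13/8, 1)
Ac = (0, 0, 299/5248, 494/1243)
Σ b_i: 446/585·1 + (-22627/53820)·1 + 5248/18837·1 + 1243/3276·1 = 1 ✓
b·c: (-22627/53820)·(-15/11) + 5248/18837·(-13/8) + 1243/3276·1 = 1/2 ✓
b·c²: (-22627/53820)·225/121 + 5248/18837·169/64 + 1243/3276·1 = 1/3 ✓
b·Ac: 5248/18837·299/5248 + 1243/3276·494/1243 = 1/6 ✓
b·c³: (-22627/53820)·(-3375/1331) + 5248/18837·(-2197/512) + 1243/3276·1 = 1/4 ✓
b·(c∘Ac): 5248/18837·(-3887/41984) + 1243/3276·494/1243 = 1/8 ✓
b·Ac²: 5248/18837·(-4485/57728) + 1243/3276·3783/13673 = 1/12 ✓
b·A²c: 1243/3276·273/2486 = 1/24 ✓; 4 stages ⇒ order 4.

4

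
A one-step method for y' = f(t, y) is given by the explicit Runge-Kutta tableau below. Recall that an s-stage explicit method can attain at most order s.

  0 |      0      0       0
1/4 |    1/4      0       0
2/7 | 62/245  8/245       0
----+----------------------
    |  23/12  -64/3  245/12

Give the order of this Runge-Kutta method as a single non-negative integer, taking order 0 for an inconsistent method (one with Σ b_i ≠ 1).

b = (23/12, -64/3, 245/12)
c = (0, 1/4, 2/7)
Ac = (0, 0, 2/245)
Σ b_i: 23/12·1 + (-64/3)·1 + 245/12·1 = 1 ✓
b·c: (-64/3)·1/4 + 245/12·2/7 = 1/2 ✓
b·c²: (-64/3)·1/16 + 245/12·4/49 = 1/3 ✓
b·Ac: 245/12·2/245 = 1/6 ✓; 3 stages ⇒ order 3.

3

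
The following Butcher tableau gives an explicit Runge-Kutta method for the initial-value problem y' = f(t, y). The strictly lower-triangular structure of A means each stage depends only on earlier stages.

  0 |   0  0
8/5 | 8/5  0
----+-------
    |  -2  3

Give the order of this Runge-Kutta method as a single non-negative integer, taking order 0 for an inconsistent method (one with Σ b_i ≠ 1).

b = (-2, 3)
c = (0, 8/5)
Σ b_i: (-2)·1 + 3·1 = 1 ✓
b·c: 3·8/5 = 24/5 ≠ 1/2 ⇒ order 1.

1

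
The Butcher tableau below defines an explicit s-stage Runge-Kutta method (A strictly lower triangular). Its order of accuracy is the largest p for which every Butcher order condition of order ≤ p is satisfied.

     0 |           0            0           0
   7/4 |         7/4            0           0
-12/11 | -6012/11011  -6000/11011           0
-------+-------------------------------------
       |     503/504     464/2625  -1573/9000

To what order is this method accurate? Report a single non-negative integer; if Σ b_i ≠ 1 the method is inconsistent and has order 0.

3

b = (503/504, 464/2625, -1573/9000)
c = (0, 7/4, -12/11)
Ac = (0, 0, -1500/1573)
Σ b_i: 503/504·1 + 464/2625·1 + (-1573/9000)·1 = 1 ✓
b·c: 464/2625·7/4 + (-1573/9000)·(-12/11) = 1/2 ✓
b·c²: 464/2625·49/16 + (-1573/9000)·144/121 = 1/3 ✓
b·Ac: (-1573/9000)·(-1500/1573) = 1/6 ✓; 3 stages ⇒ order 3.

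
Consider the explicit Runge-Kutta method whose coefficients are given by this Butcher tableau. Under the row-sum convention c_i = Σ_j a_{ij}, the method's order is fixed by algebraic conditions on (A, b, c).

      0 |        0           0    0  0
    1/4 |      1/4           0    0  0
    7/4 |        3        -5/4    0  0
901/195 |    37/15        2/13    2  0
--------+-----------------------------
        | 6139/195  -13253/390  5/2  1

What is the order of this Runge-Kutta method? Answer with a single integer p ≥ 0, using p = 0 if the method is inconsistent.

2

b = (6139/195, -13253/390, 5/2, 1)
c = (0, 1/4, 7/4, 901/195)
Ac = (0, 0, -5/16, 46/13)
Σ b_i: 6139/195·1 + (-13253/390)·1 + 5/2·1 + 1·1 = 1 ✓
b·c: (-13253/390)·1/4 + 5/2·7/4 + 1·901/195 = 1/2 ✓
b·c²: (-13253/390)·1/16 + 5/2·49/16 + 1·811801/38025 = 16354711/608400 ≠ 1/3 ⇒ order 2.
b·Ac: 5/2·(-5/16) + 1·46/13 = 1147/416 ≠ 1/6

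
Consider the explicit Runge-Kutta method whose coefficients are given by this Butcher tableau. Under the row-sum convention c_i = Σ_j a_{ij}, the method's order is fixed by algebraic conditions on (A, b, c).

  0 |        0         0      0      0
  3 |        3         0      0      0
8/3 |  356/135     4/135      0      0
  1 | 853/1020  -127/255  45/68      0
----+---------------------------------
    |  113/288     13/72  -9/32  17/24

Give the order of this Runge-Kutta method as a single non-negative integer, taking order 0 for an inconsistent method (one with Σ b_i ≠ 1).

b = (113/288, 13/72, -9/32, 17/24)
c = (0, 3, 8/3, 1)
Ac = (0, 0, 4/45, 23/85)
Σ b_i: 113/288·1 + 13/72·1 + (-9/32)·1 + 17/24·1 = 1 ✓
b·c: 13/72·3 + (-9/32)·8/3 + 17/24·1 = 1/2 ✓
b·c²: 13/72·9 + (-9/32)·64/9 + 17/24·1 = 1/3 ✓
b·Ac: (-9/32)·4/45 + 17/24·23/85 = 1/6 ✓
b·c³: 13/72·27 + (-9/32)·512/27 + 17/24·1 = 1/4 ✓
b·(c∘Ac): (-9/32)·32/135 + 17/24·23/85 = 1/8 ✓
b·Ac²: (-9/32)·4/15 + 17/24·19/85 = 1/12 ✓
b·A²c: 17/24·1/17 = 1/24 ✓; 4 stages ⇒ order 4.

4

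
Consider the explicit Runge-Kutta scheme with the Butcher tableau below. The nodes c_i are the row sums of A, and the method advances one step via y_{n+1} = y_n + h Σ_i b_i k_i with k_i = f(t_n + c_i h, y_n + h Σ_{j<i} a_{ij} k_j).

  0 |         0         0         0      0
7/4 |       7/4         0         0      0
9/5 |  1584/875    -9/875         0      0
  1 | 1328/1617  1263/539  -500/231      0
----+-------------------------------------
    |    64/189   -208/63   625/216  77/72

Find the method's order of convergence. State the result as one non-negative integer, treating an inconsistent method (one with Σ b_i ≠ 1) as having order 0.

4

b = (64/189, -208/63, 625/216, 77/72)
c = (0, 7/4, 9/5, 1)
Ac = (0, 0, -9/500, 9/44)
Σ b_i: 64/189·1 + (-208/63)·1 + 625/216·1 + 77/72·1 = 1 ✓
b·c: (-208/63)·7/4 + 625/216·9/5 + 77/72·1 = 1/2 ✓
b·c²: (-208/63)·49/16 + 625/216·81/25 + 77/72·1 = 1/3 ✓
b·Ac: 625/216·(-9/500) + 77/72·9/44 = 1/6 ✓
b·c³: (-208/63)·343/64 + 625/216·729/125 + 77/72·1 = 1/4 ✓
b·(c∘Ac): 625/216·(-81/2500) + 77/72·9/44 = 1/8 ✓
b·Ac²: 625/216·(-63/2000) + 77/72·201/1232 = 1/12 ✓
b·A²c: 77/72·3/77 = 1/24 ✓; 4 stages ⇒ order 4.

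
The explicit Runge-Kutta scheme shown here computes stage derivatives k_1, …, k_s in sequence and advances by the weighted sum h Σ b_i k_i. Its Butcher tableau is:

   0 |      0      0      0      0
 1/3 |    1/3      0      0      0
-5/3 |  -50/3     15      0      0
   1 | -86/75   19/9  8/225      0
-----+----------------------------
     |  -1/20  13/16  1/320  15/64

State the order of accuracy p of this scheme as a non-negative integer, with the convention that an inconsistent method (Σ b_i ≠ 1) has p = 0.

b = (-1/20, 13/16, 1/320, 15/64)
c = (0, 1/3, -5/3, 1)
Ac = (0, 0, 5, 29/45)
Σ b_i: (-1/20)·1 + 13/16·1 + 1/320·1 + 15/64·1 = 1 ✓
b·c: 13/16·1/3 + 1/320·(-5/3) + 15/64·1 = 1/2 ✓
b·c²: 13/16·1/9 + 1/320·25/9 + 15/64·1 = 1/3 ✓
b·Ac: 1/320·5 + 15/64·29/45 = 1/6 ✓
b·c³: 13/16·1/27 + 1/320·(-125/27) + 15/64·1 = 1/4 ✓
b·(c∘Ac): 1/320·(-25/3) + 15/64·29/45 = 1/8 ✓
b·Ac²: 1/320·5/3 + 15/64·1/3 = 1/12 ✓
b·A²c: 15/64·8/45 = 1/24 ✓; 4 stages ⇒ order 4.

4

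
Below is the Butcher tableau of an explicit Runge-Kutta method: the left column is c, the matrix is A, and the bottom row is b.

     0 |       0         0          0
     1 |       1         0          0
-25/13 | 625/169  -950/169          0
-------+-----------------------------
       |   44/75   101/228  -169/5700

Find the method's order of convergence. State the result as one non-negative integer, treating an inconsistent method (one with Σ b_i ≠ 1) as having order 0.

b = (44/75, 101/228, -169/5700)
c = (0, 1, -25/13)
Ac = (0, 0, -950/169)
Σ b_i: 44/75·1 + 101/228·1 + (-169/5700)·1 = 1 ✓
b·c: 101/228·1 + (-169/5700)·(-25/13) = 1/2 ✓
b·c²: 101/228·1 + (-169/5700)·625/169 = 1/3 ✓
b·Ac: (-169/5700)·(-950/169) = 1/6 ✓; 3 stages ⇒ order 3.

3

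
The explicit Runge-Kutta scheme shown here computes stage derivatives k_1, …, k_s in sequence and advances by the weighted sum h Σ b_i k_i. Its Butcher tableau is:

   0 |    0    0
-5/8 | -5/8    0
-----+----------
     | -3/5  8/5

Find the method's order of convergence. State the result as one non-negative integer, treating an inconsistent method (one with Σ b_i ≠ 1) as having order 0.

1

b = (-3/5, 8/5)
c = (0, -5/8)
Σ b_i: (-3/5)·1 + 8/5·1 = 1 ✓
b·c: 8/5·(-5/8) = -1 ≠ 1/2 ⇒ order 1.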